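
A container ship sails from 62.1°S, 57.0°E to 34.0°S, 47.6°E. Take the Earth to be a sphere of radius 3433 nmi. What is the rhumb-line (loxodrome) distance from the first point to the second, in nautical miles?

Rhumb course C = atan2(Δλ, Δψ) with Δψ = ln[tan(π/4+φ₂/2)/tan(π/4+φ₁/2)] = +0.7611, Δλ = -0.1641 → C = 347.83°
d = R·|Δφ| / |cos C| = 3433·0.49044 / 0.97754 = 1722 nmi

1722 nmi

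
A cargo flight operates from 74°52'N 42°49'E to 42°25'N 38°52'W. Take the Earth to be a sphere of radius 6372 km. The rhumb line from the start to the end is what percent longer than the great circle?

Great circle: σ = 0.8244 rad → d_gc = Rσ = 5253.0 km
Rhumb: Δφ = -0.5664, Δλ = -1.4256, Δψ = -1.1997, q = Δφ/Δψ = 0.4721 → d_rh = R√(Δφ²+q²Δλ²) = 5605.0 km
Excess = (5605.0 − 5253.0) / 5253.0 = 352.0 / 5253.0 = 6.70% ≈ 6.7%

6.7%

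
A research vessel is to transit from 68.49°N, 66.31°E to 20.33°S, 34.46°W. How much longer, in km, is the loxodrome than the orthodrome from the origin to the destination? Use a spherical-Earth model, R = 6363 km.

542 km

Great circle: cos σ = sin φ₁ sin φ₂ + cos φ₁ cos φ₂ cos Δλ,  σ = 1.9687 rad → d_gc = 12526.8 km
Rhumb line: Δψ = -2.0235, q = Δφ/Δψ = 0.7661, d_rh = R√(Δφ²+q²Δλ²) = 13069.0 km
Excess = 13069.0 − 12526.8 = 542.2 ≈ 542 km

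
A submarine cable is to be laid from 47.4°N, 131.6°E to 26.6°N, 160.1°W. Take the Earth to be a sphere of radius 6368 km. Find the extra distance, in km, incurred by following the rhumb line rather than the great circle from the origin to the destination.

Great circle: cos σ = sin φ₁ sin φ₂ + cos φ₁ cos φ₂ cos Δλ,  σ = 0.9844 rad → d_gc = 6268.6 km
Rhumb line: Δψ = -0.4600, q = Δφ/Δψ = 0.7892, d_rh = R√(Δφ²+q²Δλ²) = 6421.2 km
Excess = 6421.2 − 6268.6 = 152.6 ≈ 153 km

153 km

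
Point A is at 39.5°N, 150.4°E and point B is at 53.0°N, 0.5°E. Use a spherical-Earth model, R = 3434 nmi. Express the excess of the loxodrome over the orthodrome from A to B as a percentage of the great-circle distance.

Great circle: σ = 1.4644 rad → d_gc = Rσ = 5028.6 nmi
Rhumb: Δφ = +0.2356, Δλ = -2.6162, Δψ = +0.3433, q = Δφ/Δψ = 0.6864 → d_rh = R√(Δφ²+q²Δλ²) = 6219.5 nmi
Excess = (6219.5 − 5028.6) / 5028.6 = 1190.9 / 5028.6 = 23.68% ≈ 23.7%

23.7%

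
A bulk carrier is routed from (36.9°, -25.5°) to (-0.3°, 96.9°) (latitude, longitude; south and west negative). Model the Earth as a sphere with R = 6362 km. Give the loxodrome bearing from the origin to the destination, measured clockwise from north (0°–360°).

Meridional parts: M(φ₁)=+0.6938, M(φ₂)=-0.0052 → ΔM = -0.6990;  Δλ = +2.1363 rad
tan C = Δλ / ΔM = -3.0560 → C = 108.12°

108.1°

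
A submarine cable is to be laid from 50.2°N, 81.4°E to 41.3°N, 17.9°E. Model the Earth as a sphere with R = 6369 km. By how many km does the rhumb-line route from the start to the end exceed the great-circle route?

Great circle: cos σ = sin φ₁ sin φ₂ + cos φ₁ cos φ₂ cos Δλ,  σ = 0.7646 rad → d_gc = 4869.9 km
Rhumb line: Δψ = -0.2233, q = Δφ/Δψ = 0.6956, d_rh = R√(Δφ²+q²Δλ²) = 5008.7 km
Excess = 5008.7 − 4869.9 = 138.8 ≈ 139 km

139 km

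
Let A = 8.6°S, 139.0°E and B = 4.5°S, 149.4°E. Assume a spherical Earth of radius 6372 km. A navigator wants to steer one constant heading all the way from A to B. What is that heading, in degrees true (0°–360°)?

Δψ = ln[tan(π/4+φ₂/2)/tan(π/4+φ₁/2)] = +0.0720
Δλ = +0.1815 rad (taken the short way round)
course = atan2(Δλ, Δψ) = 68.35°

68.4°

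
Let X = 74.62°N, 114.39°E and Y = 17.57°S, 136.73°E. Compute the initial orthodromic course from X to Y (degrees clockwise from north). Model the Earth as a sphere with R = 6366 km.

θ = atan2( sin Δλ·cos φ₂ ,  cos φ₁ sin φ₂ − sin φ₁ cos φ₂ cos Δλ )
  = atan2(+0.3624, -0.9303) = 158.72°

158.7°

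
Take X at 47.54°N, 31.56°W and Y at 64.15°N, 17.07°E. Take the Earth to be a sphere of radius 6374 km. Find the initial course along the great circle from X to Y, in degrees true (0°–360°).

39.6°

θ = atan2( sin Δλ·cos φ₂ ,  cos φ₁ sin φ₂ − sin φ₁ cos φ₂ cos Δλ )
  = atan2(+0.3272, +0.3949) = 39.64°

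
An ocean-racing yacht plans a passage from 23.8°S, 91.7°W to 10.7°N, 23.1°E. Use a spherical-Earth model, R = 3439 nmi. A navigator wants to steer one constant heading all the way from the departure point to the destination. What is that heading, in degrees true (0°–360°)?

72.9°

Meridional parts: M(φ₁)=-0.4279, M(φ₂)=+0.1878 → ΔM = +0.6157;  Δλ = +2.0036 rad
tan C = Δλ / ΔM = +3.2541 → C = 72.92°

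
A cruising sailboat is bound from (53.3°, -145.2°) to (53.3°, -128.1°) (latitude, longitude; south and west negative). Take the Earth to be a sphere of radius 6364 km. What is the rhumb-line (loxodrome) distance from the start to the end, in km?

1135 km

Δψ = ln[tan(π/4+φ₂/2)/tan(π/4+φ₁/2)] = +0.0000;  Δφ = +0.0000 rad,  Δλ = +0.2985 rad
Δψ ≈ 0 so q = cos φ₁ = 0.5976
d = R·√(Δφ² + q²Δλ²) = 6364·0.17836 = 1135 km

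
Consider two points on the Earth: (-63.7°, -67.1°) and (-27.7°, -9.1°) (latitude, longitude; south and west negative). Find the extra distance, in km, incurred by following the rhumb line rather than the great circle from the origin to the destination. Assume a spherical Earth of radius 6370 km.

138 km

Great circle: cos σ = sin φ₁ sin φ₂ + cos φ₁ cos φ₂ cos Δλ,  σ = 0.8962 rad → d_gc = 5708.6 km
Rhumb line: Δψ = +0.9506, q = Δφ/Δψ = 0.6610, d_rh = R√(Δφ²+q²Δλ²) = 5846.9 km
Excess = 5846.9 − 5708.6 = 138.3 ≈ 138 km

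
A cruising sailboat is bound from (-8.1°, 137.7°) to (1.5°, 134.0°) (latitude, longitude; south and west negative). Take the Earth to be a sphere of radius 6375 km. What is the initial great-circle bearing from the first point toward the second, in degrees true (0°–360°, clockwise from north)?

N = sin Δλ·cos φ₂ = -0.0645;  D = cos φ₁ sin φ₂ − sin φ₁ cos φ₂ cos Δλ = +0.1665
initial course = atan2(N, D) = 338.82°

338.8°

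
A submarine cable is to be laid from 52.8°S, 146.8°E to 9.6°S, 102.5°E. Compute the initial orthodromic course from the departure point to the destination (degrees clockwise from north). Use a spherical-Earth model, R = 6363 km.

303.8°

N = sin Δλ·cos φ₂ = -0.6886;  D = cos φ₁ sin φ₂ − sin φ₁ cos φ₂ cos Δλ = +0.4613
initial course = atan2(N, D) = 303.81°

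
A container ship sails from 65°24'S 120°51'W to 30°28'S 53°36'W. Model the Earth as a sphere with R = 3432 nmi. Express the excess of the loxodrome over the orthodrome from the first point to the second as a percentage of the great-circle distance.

3.5%

Great circle: σ = 0.9276 rad → d_gc = Rσ = 3183.5 nmi
Rhumb: Δφ = +0.6097, Δλ = +1.1737, Δψ = +0.9644, q = Δφ/Δψ = 0.6322 → d_rh = R√(Δφ²+q²Δλ²) = 3296.2 nmi
Excess = (3296.2 − 3183.5) / 3183.5 = 112.7 / 3183.5 = 3.54% ≈ 3.5%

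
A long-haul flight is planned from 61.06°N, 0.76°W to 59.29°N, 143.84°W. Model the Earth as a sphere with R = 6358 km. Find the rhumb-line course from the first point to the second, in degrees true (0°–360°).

268.6°

Meridional parts: M(φ₁)=+1.3546, M(φ₂)=+1.2924 → ΔM = -0.0621;  Δλ = -2.4972 rad
tan C = Δλ / ΔM = +40.1927 → C = 268.57°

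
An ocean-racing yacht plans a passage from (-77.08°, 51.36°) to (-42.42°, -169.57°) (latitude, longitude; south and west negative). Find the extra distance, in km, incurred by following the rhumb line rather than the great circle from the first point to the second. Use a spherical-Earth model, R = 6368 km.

1459 km

Great circle: cos σ = sin φ₁ sin φ₂ + cos φ₁ cos φ₂ cos Δλ,  σ = 1.0089 rad → d_gc = 6424.8 km
Rhumb line: Δψ = +1.3593, q = Δφ/Δψ = 0.4450, d_rh = R√(Δφ²+q²Δλ²) = 7884.0 km
Excess = 7884.0 − 6424.8 = 1459.2 ≈ 1459 km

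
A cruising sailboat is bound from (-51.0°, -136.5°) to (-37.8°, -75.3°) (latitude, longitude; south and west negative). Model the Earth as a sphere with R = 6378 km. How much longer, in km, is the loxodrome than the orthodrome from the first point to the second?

124 km

Great circle: cos σ = sin φ₁ sin φ₂ + cos φ₁ cos φ₂ cos Δλ,  σ = 0.7729 rad → d_gc = 4929.7 km
Rhumb line: Δψ = +0.3246, q = Δφ/Δψ = 0.7098, d_rh = R√(Δφ²+q²Δλ²) = 5054.1 km
Excess = 5054.1 − 4929.7 = 124.4 ≈ 124 km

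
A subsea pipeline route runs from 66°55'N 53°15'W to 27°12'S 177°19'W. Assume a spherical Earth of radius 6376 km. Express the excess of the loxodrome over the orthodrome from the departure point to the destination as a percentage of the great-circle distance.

6.1%

Great circle: σ = 2.2342 rad → d_gc = Rσ = 14245.5 km
Rhumb: Δφ = -1.6426, Δλ = -2.1654, Δψ = -2.0822, q = Δφ/Δψ = 0.7889 → d_rh = R√(Δφ²+q²Δλ²) = 15110.3 km
Excess = (15110.3 − 14245.5) / 14245.5 = 864.8 / 14245.5 = 6.07% ≈ 6.1%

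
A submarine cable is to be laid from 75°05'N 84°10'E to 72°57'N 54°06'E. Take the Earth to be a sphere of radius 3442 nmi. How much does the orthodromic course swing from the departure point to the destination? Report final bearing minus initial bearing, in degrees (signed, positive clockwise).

-29.0°

At departure: θ₁ = atan2(sin Δλ cos φ₂, cos φ₁ sin φ₂ − sin φ₁ cos φ₂ cos Δλ) = 270.35°
At arrival: θ₂ = atan2(sin Δλ cos φ₁, −cos φ₂ sin φ₁ + sin φ₂ cos φ₁ cos Δλ) = 241.39°
Δθ = θ₂ − θ₁ = -29.0°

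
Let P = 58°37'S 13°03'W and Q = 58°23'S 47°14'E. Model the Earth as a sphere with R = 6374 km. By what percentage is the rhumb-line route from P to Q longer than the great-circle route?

Great circle: σ = 0.5310 rad → d_gc = Rσ = 3384.3 km
Rhumb: Δφ = +0.0041, Δλ = +1.0521, Δψ = +0.0078, q = Δφ/Δψ = 0.5225 → d_rh = R√(Δφ²+q²Δλ²) = 3504.1 km
Excess = (3504.1 − 3384.3) / 3384.3 = 119.8 / 3384.3 = 3.54% ≈ 3.5%

3.5%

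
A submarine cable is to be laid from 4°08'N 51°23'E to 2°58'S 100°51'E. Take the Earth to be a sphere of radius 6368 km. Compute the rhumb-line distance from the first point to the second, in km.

5550 km

Rhumb course C = atan2(Δλ, Δψ) with Δψ = ln[tan(π/4+φ₂/2)/tan(π/4+φ₁/2)] = -0.1240, Δλ = +0.8634 → C = 98.17°
d = R·|Δφ| / |cos C| = 6368·0.12392 / 0.14217 = 5550 km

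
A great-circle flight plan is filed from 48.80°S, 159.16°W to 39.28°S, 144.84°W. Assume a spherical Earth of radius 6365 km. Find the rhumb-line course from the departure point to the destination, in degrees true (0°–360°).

47.1°

Δψ = ln[tan(π/4+φ₂/2)/tan(π/4+φ₁/2)] = +0.2319
Δλ = +0.2499 rad (taken the short way round)
course = atan2(Δλ, Δψ) = 47.14°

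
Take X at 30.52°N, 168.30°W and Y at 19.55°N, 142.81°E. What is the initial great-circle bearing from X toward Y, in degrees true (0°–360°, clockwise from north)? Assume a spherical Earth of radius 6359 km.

N = sin Δλ·cos φ₂ = -0.7100;  D = cos φ₁ sin φ₂ − sin φ₁ cos φ₂ cos Δλ = -0.0264
initial course = atan2(N, D) = 267.87°

267.9°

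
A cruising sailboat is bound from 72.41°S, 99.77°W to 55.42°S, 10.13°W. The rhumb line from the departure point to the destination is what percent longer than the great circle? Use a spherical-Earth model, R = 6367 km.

9.0%

Great circle: σ = 0.6666 rad → d_gc = Rσ = 4244.4 km
Rhumb: Δφ = +0.2965, Δλ = +1.5645, Δψ = +0.6991, q = Δφ/Δψ = 0.4242 → d_rh = R√(Δφ²+q²Δλ²) = 4628.0 km
Excess = (4628.0 − 4244.4) / 4244.4 = 383.6 / 4244.4 = 9.04% ≈ 9.0%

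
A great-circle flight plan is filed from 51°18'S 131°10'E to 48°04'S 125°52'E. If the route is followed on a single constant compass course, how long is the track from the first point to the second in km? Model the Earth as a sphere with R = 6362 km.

523 km

Δψ = ln[tan(π/4+φ₂/2)/tan(π/4+φ₁/2)] = +0.0873;  Δφ = +0.0564 rad,  Δλ = -0.0925 rad
q = Δφ/Δψ = 0.6467
d = R·√(Δφ² + q²Δλ²) = 6362·0.08224 = 523 km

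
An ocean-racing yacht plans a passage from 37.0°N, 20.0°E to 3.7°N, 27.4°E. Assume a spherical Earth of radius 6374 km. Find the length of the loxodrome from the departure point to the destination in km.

Rhumb course C = atan2(Δλ, Δψ) with Δψ = ln[tan(π/4+φ₂/2)/tan(π/4+φ₁/2)] = -0.6314, Δλ = +0.1292 → C = 168.44°
d = R·|Δφ| / |cos C| = 6374·0.58119 / 0.97971 = 3781 km

3781 km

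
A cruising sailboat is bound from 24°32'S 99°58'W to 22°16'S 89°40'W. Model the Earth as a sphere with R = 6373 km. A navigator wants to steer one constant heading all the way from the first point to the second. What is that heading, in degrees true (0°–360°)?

76.5°

Δψ = ln[tan(π/4+φ₂/2)/tan(π/4+φ₁/2)] = +0.0431
Δλ = +0.1798 rad (taken the short way round)
course = atan2(Δλ, Δψ) = 76.51°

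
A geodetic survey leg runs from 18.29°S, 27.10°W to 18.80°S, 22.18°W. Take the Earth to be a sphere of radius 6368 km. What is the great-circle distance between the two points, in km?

Haversine: a = sin²(Δφ/2)+cos φ₁ cos φ₂ sin²(Δλ/2) = 0.00168;  σ = 2·atan2(√a,√(1−a))
σ = 4.692° → d = Rσ = 6368·0.08189 = 521 km

521 km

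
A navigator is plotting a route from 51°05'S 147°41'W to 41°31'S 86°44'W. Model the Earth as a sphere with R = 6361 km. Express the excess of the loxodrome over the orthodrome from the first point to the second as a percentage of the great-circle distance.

2.7%

Great circle: σ = 0.7316 rad → d_gc = Rσ = 4653.5 km
Rhumb: Δφ = +0.1670, Δλ = +1.0638, Δψ = +0.2426, q = Δφ/Δψ = 0.6883 → d_rh = R√(Δφ²+q²Δλ²) = 4777.2 km
Excess = (4777.2 − 4653.5) / 4653.5 = 123.7 / 4653.5 = 2.66% ≈ 2.7%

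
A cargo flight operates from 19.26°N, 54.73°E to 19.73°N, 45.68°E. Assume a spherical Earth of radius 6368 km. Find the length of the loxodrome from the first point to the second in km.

Δψ = ln[tan(π/4+φ₂/2)/tan(π/4+φ₁/2)] = +0.0087;  Δφ = +0.0082 rad,  Δλ = -0.1580 rad
q = Δφ/Δψ = 0.9427
d = R·√(Δφ² + q²Δλ²) = 6368·0.14912 = 950 km

950 km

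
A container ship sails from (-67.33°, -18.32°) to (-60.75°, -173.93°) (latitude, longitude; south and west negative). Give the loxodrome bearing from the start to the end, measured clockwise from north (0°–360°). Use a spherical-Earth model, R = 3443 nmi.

Meridional parts: M(φ₁)=-1.6072, M(φ₂)=-1.3434 → ΔM = +0.2637;  Δλ = -2.7159 rad
tan C = Δλ / ΔM = -10.2982 → C = 275.55°

275.5°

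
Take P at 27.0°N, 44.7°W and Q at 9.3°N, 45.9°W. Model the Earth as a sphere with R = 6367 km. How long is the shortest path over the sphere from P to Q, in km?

cos σ = sin φ₁ sin φ₂ + cos φ₁ cos φ₂ cos Δλ
      = sin(27.00°)sin(9.30°) + cos(27.00°)cos(9.30°)cos(-1.20°) = 0.9525
σ = 17.736° → d = Rσ = 6367·0.30956 = 1971 km

1971 km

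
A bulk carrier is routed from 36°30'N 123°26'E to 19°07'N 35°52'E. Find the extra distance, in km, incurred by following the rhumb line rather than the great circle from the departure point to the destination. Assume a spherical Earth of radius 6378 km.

228 km

Great circle: cos σ = sin φ₁ sin φ₂ + cos φ₁ cos φ₂ cos Δλ,  σ = 1.3418 rad → d_gc = 8557.7 km
Rhumb line: Δψ = -0.3451, q = Δφ/Δψ = 0.8792, d_rh = R√(Δφ²+q²Δλ²) = 8786.0 km
Excess = 8786.0 − 8557.7 = 228.3 ≈ 228 km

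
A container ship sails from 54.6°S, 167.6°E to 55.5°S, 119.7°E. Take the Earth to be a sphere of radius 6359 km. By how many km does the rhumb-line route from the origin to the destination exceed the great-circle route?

61 km

Great circle: cos σ = sin φ₁ sin φ₂ + cos φ₁ cos φ₂ cos Δλ,  σ = 0.4696 rad → d_gc = 2986.3 km
Rhumb line: Δψ = -0.0274, q = Δφ/Δψ = 0.5728, d_rh = R√(Δφ²+q²Δλ²) = 3046.9 km
Excess = 3046.9 − 2986.3 = 60.6 ≈ 61 km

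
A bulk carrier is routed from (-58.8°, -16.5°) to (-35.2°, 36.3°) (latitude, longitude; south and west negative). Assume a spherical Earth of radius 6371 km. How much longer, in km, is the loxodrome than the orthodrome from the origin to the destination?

Great circle: cos σ = sin φ₁ sin φ₂ + cos φ₁ cos φ₂ cos Δλ,  σ = 0.7243 rad → d_gc = 4614.28 km
Rhumb line: Δψ = +0.6187, q = Δφ/Δψ = 0.6657, d_rh = R√(Δφ²+q²Δλ²) = 4707.84 km
Excess = 4707.84 − 4614.28 = 93.56 ≈ 94 km

94 km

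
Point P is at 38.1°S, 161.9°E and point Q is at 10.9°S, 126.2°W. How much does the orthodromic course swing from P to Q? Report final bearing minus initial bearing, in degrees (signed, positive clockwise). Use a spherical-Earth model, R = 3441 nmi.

-34.4°

Initial bearing θ₁ = atan2(sin Δλ cos φ₂, cos φ₁ sin φ₂ − sin φ₁ cos φ₂ cos Δλ) = 87.58°
Final bearing θ₂ = (initial bearing from the destination back to the start) + 180° = 53.19°
Δθ = θ₂ − θ₁ = -34.4°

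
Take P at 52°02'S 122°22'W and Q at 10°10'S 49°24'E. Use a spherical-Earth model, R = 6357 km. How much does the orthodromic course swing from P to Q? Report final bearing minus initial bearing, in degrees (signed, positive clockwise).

Initial bearing θ₁ = atan2(sin Δλ cos φ₂, cos φ₁ sin φ₂ − sin φ₁ cos φ₂ cos Δλ) = 170.86°
Final bearing θ₂ = (initial bearing from the destination back to the start) + 180° = 5.69°
Δθ = θ₂ − θ₁ = -165.2°

-165.2°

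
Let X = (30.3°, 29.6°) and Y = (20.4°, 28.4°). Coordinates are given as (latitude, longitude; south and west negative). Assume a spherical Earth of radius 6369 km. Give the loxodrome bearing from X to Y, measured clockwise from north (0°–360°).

Δψ = ln[tan(π/4+φ₂/2)/tan(π/4+φ₁/2)] = -0.1915
Δλ = -0.0209 rad (taken the short way round)
course = atan2(Δλ, Δψ) = 186.24°

186.2°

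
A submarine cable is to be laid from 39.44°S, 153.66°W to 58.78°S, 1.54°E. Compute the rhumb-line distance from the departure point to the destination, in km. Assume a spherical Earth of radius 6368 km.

11298 km

Δψ = ln[tan(π/4+φ₂/2)/tan(π/4+φ₁/2)] = -0.5249;  Δφ = -0.3375 rad,  Δλ = +2.7088 rad
q = Δφ/Δψ = 0.6430
d = R·√(Δφ² + q²Δλ²) = 6368·1.77421 = 11298 km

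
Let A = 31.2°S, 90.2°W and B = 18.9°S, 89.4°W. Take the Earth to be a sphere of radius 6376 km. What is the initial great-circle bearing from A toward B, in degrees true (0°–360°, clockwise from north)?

N = sin Δλ·cos φ₂ = +0.0132;  D = cos φ₁ sin φ₂ − sin φ₁ cos φ₂ cos Δλ = +0.2130
initial course = atan2(N, D) = 3.55°

3.5°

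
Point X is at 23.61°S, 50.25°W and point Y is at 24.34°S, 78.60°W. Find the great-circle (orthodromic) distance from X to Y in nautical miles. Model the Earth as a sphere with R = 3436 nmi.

Haversine: a = sin²(Δφ/2)+cos φ₁ cos φ₂ sin²(Δλ/2) = 0.05011;  σ = 2·atan2(√a,√(1−a))
σ = 25.870° → d = Rσ = 3436·0.45151 = 1551 nmi

1551 nmi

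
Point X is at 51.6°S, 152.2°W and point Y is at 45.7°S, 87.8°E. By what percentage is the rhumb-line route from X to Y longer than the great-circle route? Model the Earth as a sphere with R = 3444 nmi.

Great circle: σ = 1.2197 rad → d_gc = Rσ = 4200.5 nmi
Rhumb: Δφ = +0.1030, Δλ = -2.0944, Δψ = +0.1561, q = Δφ/Δψ = 0.6596 → d_rh = R√(Δφ²+q²Δλ²) = 4771.0 nmi
Excess = (4771.0 − 4200.5) / 4200.5 = 570.5 / 4200.5 = 13.58% ≈ 13.6%

13.6%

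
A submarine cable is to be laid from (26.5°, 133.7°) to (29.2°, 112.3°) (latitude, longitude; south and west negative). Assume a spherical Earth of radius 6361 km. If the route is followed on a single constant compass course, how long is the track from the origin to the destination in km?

Rhumb course C = atan2(Δλ, Δψ) with Δψ = ln[tan(π/4+φ₂/2)/tan(π/4+φ₁/2)] = +0.0533, Δλ = -0.3735 → C = 278.12°
d = R·|Δφ| / |cos C| = 6361·0.04712 / 0.14129 = 2122 km

2122 km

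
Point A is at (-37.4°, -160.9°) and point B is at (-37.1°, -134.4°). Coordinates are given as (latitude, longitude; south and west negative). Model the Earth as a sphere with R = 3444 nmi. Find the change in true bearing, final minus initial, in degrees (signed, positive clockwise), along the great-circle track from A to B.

-16.2°

At departure: θ₁ = atan2(sin Δλ cos φ₂, cos φ₁ sin φ₂ − sin φ₁ cos φ₂ cos Δλ) = 97.31°
At arrival: θ₂ = atan2(sin Δλ cos φ₁, −cos φ₂ sin φ₁ + sin φ₂ cos φ₁ cos Δλ) = 81.09°
Δθ = θ₂ − θ₁ = -16.2°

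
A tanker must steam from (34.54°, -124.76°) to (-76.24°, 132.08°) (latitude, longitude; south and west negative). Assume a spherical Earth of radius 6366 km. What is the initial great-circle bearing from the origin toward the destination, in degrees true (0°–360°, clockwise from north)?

196.8°

N = sin Δλ·cos φ₂ = -0.2316;  D = cos φ₁ sin φ₂ − sin φ₁ cos φ₂ cos Δλ = -0.7694
initial course = atan2(N, D) = 196.75°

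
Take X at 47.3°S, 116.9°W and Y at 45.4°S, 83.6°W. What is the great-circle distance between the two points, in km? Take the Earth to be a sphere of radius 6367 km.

cos σ = sin φ₁ sin φ₂ + cos φ₁ cos φ₂ cos Δλ
      = sin(-47.30°)sin(-45.40°) + cos(-47.30°)cos(-45.40°)cos(33.30°) = 0.9213
σ = 22.888° → d = Rσ = 6367·0.39947 = 2543 km

2543 km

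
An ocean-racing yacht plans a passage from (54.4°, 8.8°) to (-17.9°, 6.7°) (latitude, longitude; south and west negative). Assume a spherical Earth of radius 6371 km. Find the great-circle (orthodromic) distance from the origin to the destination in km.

cos σ = sin φ₁ sin φ₂ + cos φ₁ cos φ₂ cos Δλ
      = sin(54.40°)sin(-17.90°) + cos(54.40°)cos(-17.90°)cos(-2.10°) = 0.3037
σ = 72.322° → d = Rσ = 6371·1.26226 = 8042 km

8042 km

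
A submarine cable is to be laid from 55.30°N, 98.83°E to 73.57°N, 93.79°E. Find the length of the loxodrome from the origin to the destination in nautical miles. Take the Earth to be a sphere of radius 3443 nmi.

1105 nmi

Rhumb course C = atan2(Δλ, Δψ) with Δψ = ln[tan(π/4+φ₂/2)/tan(π/4+φ₁/2)] = +0.7720, Δλ = -0.0880 → C = 353.50°
d = R·|Δφ| / |cos C| = 3443·0.31887 / 0.99357 = 1105 nmi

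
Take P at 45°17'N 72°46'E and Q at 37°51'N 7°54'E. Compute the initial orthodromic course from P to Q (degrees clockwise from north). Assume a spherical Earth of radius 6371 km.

285.1°

θ = atan2( sin Δλ·cos φ₂ ,  cos φ₁ sin φ₂ − sin φ₁ cos φ₂ cos Δλ )
  = atan2(-0.7149, +0.1934) = 285.14°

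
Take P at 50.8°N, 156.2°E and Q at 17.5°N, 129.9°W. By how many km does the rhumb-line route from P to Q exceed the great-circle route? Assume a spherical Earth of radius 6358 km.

193 km

Great circle: cos σ = sin φ₁ sin φ₂ + cos φ₁ cos φ₂ cos Δλ,  σ = 1.1591 rad → d_gc = 7369.4 km
Rhumb line: Δψ = -0.7223, q = Δφ/Δψ = 0.8047, d_rh = R√(Δφ²+q²Δλ²) = 7562.8 km
Excess = 7562.8 − 7369.4 = 193.4 ≈ 193 km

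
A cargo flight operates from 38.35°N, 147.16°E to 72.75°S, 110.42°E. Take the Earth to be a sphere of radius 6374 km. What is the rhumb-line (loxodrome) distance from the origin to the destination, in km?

12727 km

Δψ = ln[tan(π/4+φ₂/2)/tan(π/4+φ₁/2)] = -2.6117;  Δφ = -1.9391 rad,  Δλ = -0.6412 rad
q = Δφ/Δψ = 0.7424
d = R·√(Δφ² + q²Δλ²) = 6374·1.99665 = 12727 km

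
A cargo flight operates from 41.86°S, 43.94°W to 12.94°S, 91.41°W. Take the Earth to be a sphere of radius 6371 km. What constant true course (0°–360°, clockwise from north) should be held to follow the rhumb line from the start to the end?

Δψ = ln[tan(π/4+φ₂/2)/tan(π/4+φ₁/2)] = +0.5781
Δλ = -0.8285 rad (taken the short way round)
course = atan2(Δλ, Δψ) = 304.91°

304.9°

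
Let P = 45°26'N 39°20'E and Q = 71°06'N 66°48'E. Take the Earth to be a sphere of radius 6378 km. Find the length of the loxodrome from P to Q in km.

3236 km

Rhumb course C = atan2(Δλ, Δψ) with Δψ = ln[tan(π/4+φ₂/2)/tan(π/4+φ₁/2)] = +0.9010, Δλ = +0.4794 → C = 28.02°
d = R·|Δφ| / |cos C| = 6378·0.44797 / 0.88282 = 3236 km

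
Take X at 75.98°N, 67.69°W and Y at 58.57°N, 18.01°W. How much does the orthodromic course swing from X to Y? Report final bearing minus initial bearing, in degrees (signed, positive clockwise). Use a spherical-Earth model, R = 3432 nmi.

Initial bearing θ₁ = atan2(sin Δλ cos φ₂, cos φ₁ sin φ₂ − sin φ₁ cos φ₂ cos Δλ) = 106.88°
Final bearing θ₂ = (initial bearing from the destination back to the start) + 180° = 153.60°
Δθ = θ₂ − θ₁ = +46.7°

+46.7°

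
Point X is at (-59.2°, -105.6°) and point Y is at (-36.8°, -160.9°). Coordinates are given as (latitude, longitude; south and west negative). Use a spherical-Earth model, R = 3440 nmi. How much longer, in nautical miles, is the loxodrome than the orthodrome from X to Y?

Great circle: cos σ = sin φ₁ sin φ₂ + cos φ₁ cos φ₂ cos Δλ,  σ = 0.7258 rad → d_gc = 2496.9 nmi
Rhumb line: Δψ = +0.5977, q = Δφ/Δψ = 0.6541, d_rh = R√(Δφ²+q²Δλ²) = 2554.3 nmi
Excess = 2554.3 − 2496.9 = 57.4 ≈ 57 nmi

57 nmi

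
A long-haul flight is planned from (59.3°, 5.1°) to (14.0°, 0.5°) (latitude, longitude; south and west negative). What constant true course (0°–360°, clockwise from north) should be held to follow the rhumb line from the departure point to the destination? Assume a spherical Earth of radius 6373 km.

Δψ = ln[tan(π/4+φ₂/2)/tan(π/4+φ₁/2)] = -1.0460
Δλ = -0.0803 rad (taken the short way round)
course = atan2(Δλ, Δψ) = 184.39°

184.4°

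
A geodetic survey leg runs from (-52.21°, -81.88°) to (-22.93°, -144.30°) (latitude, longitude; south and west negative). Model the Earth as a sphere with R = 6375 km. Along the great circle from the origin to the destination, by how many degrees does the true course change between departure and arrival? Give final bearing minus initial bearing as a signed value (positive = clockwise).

+41.8°

At departure: θ₁ = atan2(sin Δλ cos φ₂, cos φ₁ sin φ₂ − sin φ₁ cos φ₂ cos Δλ) = 276.86°
At arrival: θ₂ = atan2(sin Δλ cos φ₁, −cos φ₂ sin φ₁ + sin φ₂ cos φ₁ cos Δλ) = 318.66°
Δθ = θ₂ − θ₁ = +41.8°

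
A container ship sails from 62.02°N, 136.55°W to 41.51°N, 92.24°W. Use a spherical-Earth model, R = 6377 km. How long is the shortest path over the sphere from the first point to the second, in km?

Haversine: a = sin²(Δφ/2)+cos φ₁ cos φ₂ sin²(Δλ/2) = 0.08166;  σ = 2·atan2(√a,√(1−a))
σ = 33.209° → d = Rσ = 6377·0.57960 = 3696 km

3696 km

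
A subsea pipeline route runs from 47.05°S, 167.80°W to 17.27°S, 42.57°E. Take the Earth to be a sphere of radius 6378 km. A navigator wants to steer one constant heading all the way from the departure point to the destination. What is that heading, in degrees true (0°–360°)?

283.5°

Δψ = ln[tan(π/4+φ₂/2)/tan(π/4+φ₁/2)] = +0.6268
Δλ = -2.6115 rad (taken the short way round)
course = atan2(Δλ, Δψ) = 283.50°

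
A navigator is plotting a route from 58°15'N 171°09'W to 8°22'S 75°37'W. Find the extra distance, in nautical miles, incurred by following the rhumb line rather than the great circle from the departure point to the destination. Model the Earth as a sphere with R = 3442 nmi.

Great circle: cos σ = sin φ₁ sin φ₂ + cos φ₁ cos φ₂ cos Δλ,  σ = 1.7456 rad → d_gc = 6008.4 nmi
Rhumb line: Δψ = -1.4040, q = Δφ/Δψ = 0.8281, d_rh = R√(Δφ²+q²Δλ²) = 6213.2 nmi
Excess = 6213.2 − 6008.4 = 204.8 ≈ 205 nmi

205 nmi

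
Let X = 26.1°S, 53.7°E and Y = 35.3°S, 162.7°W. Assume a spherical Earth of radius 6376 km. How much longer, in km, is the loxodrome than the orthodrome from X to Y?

1555 km

Great circle: cos σ = sin φ₁ sin φ₂ + cos φ₁ cos φ₂ cos Δλ,  σ = 1.9131 rad → d_gc = 12198.2 km
Rhumb line: Δψ = -0.1871, q = Δφ/Δψ = 0.8583, d_rh = R√(Δφ²+q²Δλ²) = 13753.5 km
Excess = 13753.5 − 12198.2 = 1555.3 ≈ 1555 km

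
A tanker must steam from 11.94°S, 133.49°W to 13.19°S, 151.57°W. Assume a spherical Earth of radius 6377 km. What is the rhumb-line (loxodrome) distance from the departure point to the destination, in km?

1969 km

Δψ = ln[tan(π/4+φ₂/2)/tan(π/4+φ₁/2)] = -0.0224;  Δφ = -0.0218 rad,  Δλ = -0.3156 rad
q = Δφ/Δψ = 0.9760
d = R·√(Δφ² + q²Δλ²) = 6377·0.30876 = 1969 km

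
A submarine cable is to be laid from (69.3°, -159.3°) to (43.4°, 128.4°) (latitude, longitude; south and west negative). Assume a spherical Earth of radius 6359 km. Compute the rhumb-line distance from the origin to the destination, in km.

Δψ = ln[tan(π/4+φ₂/2)/tan(π/4+φ₁/2)] = -0.8579;  Δφ = -0.4520 rad,  Δλ = -1.2619 rad
q = Δφ/Δψ = 0.5269
d = R·√(Δφ² + q²Δλ²) = 6359·0.80403 = 5113 km

5113 km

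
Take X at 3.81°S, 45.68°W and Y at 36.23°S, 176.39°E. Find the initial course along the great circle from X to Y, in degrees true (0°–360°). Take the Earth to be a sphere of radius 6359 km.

220.6°

θ = atan2( sin Δλ·cos φ₂ ,  cos φ₁ sin φ₂ − sin φ₁ cos φ₂ cos Δλ )
  = atan2(-0.5405, -0.6295) = 220.65°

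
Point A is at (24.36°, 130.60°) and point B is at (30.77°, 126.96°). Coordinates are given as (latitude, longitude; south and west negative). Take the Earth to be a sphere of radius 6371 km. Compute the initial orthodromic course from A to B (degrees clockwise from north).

334.1°

θ = atan2( sin Δλ·cos φ₂ ,  cos φ₁ sin φ₂ − sin φ₁ cos φ₂ cos Δλ )
  = atan2(-0.0546, +0.1124) = 334.10°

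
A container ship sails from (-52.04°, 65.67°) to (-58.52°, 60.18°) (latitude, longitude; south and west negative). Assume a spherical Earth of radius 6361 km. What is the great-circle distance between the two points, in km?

cos σ = sin φ₁ sin φ₂ + cos φ₁ cos φ₂ cos Δλ
      = sin(-52.04°)sin(-58.52°) + cos(-52.04°)cos(-58.52°)cos(-5.49°) = 0.9921
σ = 7.189° → d = Rσ = 6361·0.12548 = 798 km

798 km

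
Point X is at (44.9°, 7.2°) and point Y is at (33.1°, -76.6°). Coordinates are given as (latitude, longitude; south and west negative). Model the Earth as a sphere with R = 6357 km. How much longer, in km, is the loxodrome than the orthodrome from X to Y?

Great circle: cos σ = sin φ₁ sin φ₂ + cos φ₁ cos φ₂ cos Δλ,  σ = 1.1045 rad → d_gc = 7021.4 km
Rhumb line: Δψ = -0.2661, q = Δφ/Δψ = 0.7740, d_rh = R√(Δφ²+q²Δλ²) = 7314.1 km
Excess = 7314.1 − 7021.4 = 292.7 ≈ 293 km

293 km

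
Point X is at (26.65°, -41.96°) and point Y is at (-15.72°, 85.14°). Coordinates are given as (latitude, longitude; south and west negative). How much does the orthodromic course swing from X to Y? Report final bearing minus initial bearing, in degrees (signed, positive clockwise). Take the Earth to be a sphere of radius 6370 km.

Initial bearing θ₁ = atan2(sin Δλ cos φ₂, cos φ₁ sin φ₂ − sin φ₁ cos φ₂ cos Δλ) = 88.64°
Final bearing θ₂ = (initial bearing from the destination back to the start) + 180° = 111.84°
Δθ = θ₂ − θ₁ = +23.2°

+23.2°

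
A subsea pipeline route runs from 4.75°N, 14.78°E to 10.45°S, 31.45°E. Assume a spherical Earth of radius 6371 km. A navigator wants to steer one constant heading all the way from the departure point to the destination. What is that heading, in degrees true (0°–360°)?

Meridional parts: M(φ₁)=+0.0830, M(φ₂)=-0.1834 → ΔM = -0.2664;  Δλ = +0.2909 rad
tan C = Δλ / ΔM = -1.0921 → C = 132.48°

132.5°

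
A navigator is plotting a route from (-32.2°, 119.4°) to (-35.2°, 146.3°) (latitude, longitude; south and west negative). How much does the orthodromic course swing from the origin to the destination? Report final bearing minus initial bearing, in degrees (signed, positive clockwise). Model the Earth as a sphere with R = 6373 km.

-15.1°

Initial bearing θ₁ = atan2(sin Δλ cos φ₂, cos φ₁ sin φ₂ − sin φ₁ cos φ₂ cos Δλ) = 105.06°
Final bearing θ₂ = (initial bearing from the destination back to the start) + 180° = 89.93°
Δθ = θ₂ − θ₁ = -15.1°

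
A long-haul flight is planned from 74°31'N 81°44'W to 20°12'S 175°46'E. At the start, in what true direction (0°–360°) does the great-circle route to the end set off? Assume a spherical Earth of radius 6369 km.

276.4°

N = sin Δλ·cos φ₂ = -0.9162;  D = cos φ₁ sin φ₂ − sin φ₁ cos φ₂ cos Δλ = +0.1036
initial course = atan2(N, D) = 276.45°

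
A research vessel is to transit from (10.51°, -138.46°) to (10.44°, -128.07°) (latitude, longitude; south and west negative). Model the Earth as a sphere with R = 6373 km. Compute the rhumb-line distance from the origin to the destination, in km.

Δψ = ln[tan(π/4+φ₂/2)/tan(π/4+φ₁/2)] = -0.0012;  Δφ = -0.0012 rad,  Δλ = +0.1813 rad
q = Δφ/Δψ = 0.9833
d = R·√(Δφ² + q²Δλ²) = 6373·0.17832 = 1136 km

1136 km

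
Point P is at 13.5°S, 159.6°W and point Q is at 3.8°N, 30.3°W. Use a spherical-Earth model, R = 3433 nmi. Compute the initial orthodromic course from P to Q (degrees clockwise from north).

θ = atan2( sin Δλ·cos φ₂ ,  cos φ₁ sin φ₂ − sin φ₁ cos φ₂ cos Δλ )
  = atan2(+0.7721, -0.0831) = 96.14°

96.1°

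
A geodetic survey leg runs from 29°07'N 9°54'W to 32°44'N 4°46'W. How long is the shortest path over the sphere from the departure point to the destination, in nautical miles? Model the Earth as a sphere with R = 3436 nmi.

cos σ = sin φ₁ sin φ₂ + cos φ₁ cos φ₂ cos Δλ
      = sin(29.12°)sin(32.73°) + cos(29.12°)cos(32.73°)cos(5.13°) = 0.9951
σ = 5.697° → d = Rσ = 3436·0.09943 = 342 nmi

342 nmi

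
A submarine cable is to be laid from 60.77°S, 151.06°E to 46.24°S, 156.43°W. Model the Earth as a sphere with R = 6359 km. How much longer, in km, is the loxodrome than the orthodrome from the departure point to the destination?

Great circle: cos σ = sin φ₁ sin φ₂ + cos φ₁ cos φ₂ cos Δλ,  σ = 0.5811 rad → d_gc = 3695.5 km
Rhumb line: Δψ = +0.4318, q = Δφ/Δψ = 0.5873, d_rh = R√(Δφ²+q²Δλ²) = 3783.3 km
Excess = 3783.3 − 3695.5 = 87.8 ≈ 88 km

88 km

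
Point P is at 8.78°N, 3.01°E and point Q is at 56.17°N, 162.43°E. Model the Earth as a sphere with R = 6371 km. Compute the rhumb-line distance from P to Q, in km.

15095 km

Δψ = ln[tan(π/4+φ₂/2)/tan(π/4+φ₁/2)] = +1.0365;  Δφ = +0.8271 rad,  Δλ = +2.7824 rad
q = Δφ/Δψ = 0.7980
d = R·√(Δφ² + q²Δλ²) = 6371·2.36932 = 15095 km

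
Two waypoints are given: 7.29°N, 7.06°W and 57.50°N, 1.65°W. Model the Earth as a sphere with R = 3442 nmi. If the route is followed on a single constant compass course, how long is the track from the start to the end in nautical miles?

Rhumb course C = atan2(Δλ, Δψ) with Δψ = ln[tan(π/4+φ₂/2)/tan(π/4+φ₁/2)] = +1.1052, Δλ = +0.0944 → C = 4.88°
d = R·|Δφ| / |cos C| = 3442·0.87633 / 0.99637 = 3027 nmi

3027 nmi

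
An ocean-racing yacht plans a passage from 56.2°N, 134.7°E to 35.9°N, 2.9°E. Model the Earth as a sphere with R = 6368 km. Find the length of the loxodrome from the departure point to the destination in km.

Δψ = ln[tan(π/4+φ₂/2)/tan(π/4+φ₁/2)] = -0.5192;  Δφ = -0.3543 rad,  Δλ = -2.3003 rad
q = Δφ/Δψ = 0.6824
d = R·√(Δφ² + q²Δλ²) = 6368·1.60927 = 10248 km

10248 km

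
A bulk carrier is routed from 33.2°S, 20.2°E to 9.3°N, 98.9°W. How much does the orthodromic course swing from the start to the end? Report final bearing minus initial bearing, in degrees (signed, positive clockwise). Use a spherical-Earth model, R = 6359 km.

+41.4°

Initial bearing θ₁ = atan2(sin Δλ cos φ₂, cos φ₁ sin φ₂ − sin φ₁ cos φ₂ cos Δλ) = 261.58°
Final bearing θ₂ = (initial bearing from the destination back to the start) + 180° = 302.99°
Δθ = θ₂ − θ₁ = +41.4°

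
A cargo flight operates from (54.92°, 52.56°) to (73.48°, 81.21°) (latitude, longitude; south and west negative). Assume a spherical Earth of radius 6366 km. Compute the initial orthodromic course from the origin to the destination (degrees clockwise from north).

N = sin Δλ·cos φ₂ = +0.1363;  D = cos φ₁ sin φ₂ − sin φ₁ cos φ₂ cos Δλ = +0.3468
initial course = atan2(N, D) = 21.46°

21.5°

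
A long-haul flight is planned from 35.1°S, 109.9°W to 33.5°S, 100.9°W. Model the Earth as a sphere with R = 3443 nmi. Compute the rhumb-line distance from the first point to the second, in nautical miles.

Δψ = ln[tan(π/4+φ₂/2)/tan(π/4+φ₁/2)] = +0.0338;  Δφ = +0.0279 rad,  Δλ = +0.1571 rad
q = Δφ/Δψ = 0.8260
d = R·√(Δφ² + q²Δλ²) = 3443·0.13273 = 457 nmi

457 nmi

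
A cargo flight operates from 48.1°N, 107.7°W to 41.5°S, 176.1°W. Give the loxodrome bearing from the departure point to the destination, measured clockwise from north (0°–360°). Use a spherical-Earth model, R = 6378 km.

214.2°

Δψ = ln[tan(π/4+φ₂/2)/tan(π/4+φ₁/2)] = -1.7575
Δλ = -1.1938 rad (taken the short way round)
course = atan2(Δλ, Δψ) = 214.19°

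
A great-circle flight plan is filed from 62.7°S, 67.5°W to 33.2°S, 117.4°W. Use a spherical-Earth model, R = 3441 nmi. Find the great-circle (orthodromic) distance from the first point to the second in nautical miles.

Haversine: a = sin²(Δφ/2)+cos φ₁ cos φ₂ sin²(Δλ/2) = 0.13311;  σ = 2·atan2(√a,√(1−a))
σ = 42.796° → d = Rσ = 3441·0.74693 = 2570 nmi

2570 nmi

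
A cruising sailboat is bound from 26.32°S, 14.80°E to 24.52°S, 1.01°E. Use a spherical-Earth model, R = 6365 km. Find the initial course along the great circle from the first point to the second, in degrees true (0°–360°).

275.2°

N = sin Δλ·cos φ₂ = -0.2169;  D = cos φ₁ sin φ₂ − sin φ₁ cos φ₂ cos Δλ = +0.0198
initial course = atan2(N, D) = 275.21°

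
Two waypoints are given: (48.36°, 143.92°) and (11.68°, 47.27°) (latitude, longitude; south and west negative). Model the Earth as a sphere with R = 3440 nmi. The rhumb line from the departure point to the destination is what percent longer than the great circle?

4.1%

Great circle: σ = 1.4948 rad → d_gc = Rσ = 5142.0 nmi
Rhumb: Δφ = -0.6402, Δλ = -1.6869, Δψ = -0.7616, q = Δφ/Δψ = 0.8406 → d_rh = R√(Δφ²+q²Δλ²) = 5351.8 nmi
Excess = (5351.8 − 5142.0) / 5142.0 = 209.8 / 5142.0 = 4.08% ≈ 4.1%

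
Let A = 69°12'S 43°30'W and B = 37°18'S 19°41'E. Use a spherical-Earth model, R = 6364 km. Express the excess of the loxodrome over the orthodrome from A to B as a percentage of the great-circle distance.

3.5%

Great circle: σ = 0.8039 rad → d_gc = Rσ = 5115.8 km
Rhumb: Δφ = +0.5568, Δλ = +1.1028, Δψ = +0.9928, q = Δφ/Δψ = 0.5608 → d_rh = R√(Δφ²+q²Δλ²) = 5295.6 km
Excess = (5295.6 − 5115.8) / 5115.8 = 179.8 / 5115.8 = 3.51% ≈ 3.5%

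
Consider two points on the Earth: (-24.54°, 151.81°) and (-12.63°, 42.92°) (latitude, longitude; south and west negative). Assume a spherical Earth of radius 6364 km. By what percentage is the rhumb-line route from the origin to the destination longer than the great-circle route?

2.3%

Great circle: σ = 1.7687 rad → d_gc = Rσ = 11255.7 km
Rhumb: Δφ = +0.2079, Δλ = -1.9005, Δψ = +0.2198, q = Δφ/Δψ = 0.9458 → d_rh = R√(Δφ²+q²Δλ²) = 11514.9 km
Excess = (11514.9 − 11255.7) / 11255.7 = 259.2 / 11255.7 = 2.30% ≈ 2.3%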